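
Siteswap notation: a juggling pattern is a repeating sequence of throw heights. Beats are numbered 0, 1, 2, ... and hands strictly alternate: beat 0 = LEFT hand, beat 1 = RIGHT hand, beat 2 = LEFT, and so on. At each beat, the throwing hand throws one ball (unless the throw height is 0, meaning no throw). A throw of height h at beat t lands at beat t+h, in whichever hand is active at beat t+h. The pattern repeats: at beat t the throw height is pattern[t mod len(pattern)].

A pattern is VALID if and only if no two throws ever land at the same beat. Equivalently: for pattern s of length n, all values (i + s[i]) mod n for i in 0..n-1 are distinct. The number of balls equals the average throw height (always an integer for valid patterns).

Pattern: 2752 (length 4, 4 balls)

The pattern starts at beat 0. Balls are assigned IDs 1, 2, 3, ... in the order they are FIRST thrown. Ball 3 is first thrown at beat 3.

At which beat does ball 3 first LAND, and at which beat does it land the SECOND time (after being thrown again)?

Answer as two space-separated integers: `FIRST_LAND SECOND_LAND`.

Answer: 5 12

Derivation:
Beat 0 (L): throw ball1 h=2 -> lands@2:L; in-air after throw: [b1@2:L]
Beat 1 (R): throw ball2 h=7 -> lands@8:L; in-air after throw: [b1@2:L b2@8:L]
Beat 2 (L): throw ball1 h=5 -> lands@7:R; in-air after throw: [b1@7:R b2@8:L]
Beat 3 (R): throw ball3 h=2 -> lands@5:R; in-air after throw: [b3@5:R b1@7:R b2@8:L]
Beat 4 (L): throw ball4 h=2 -> lands@6:L; in-air after throw: [b3@5:R b4@6:L b1@7:R b2@8:L]
Beat 5 (R): throw ball3 h=7 -> lands@12:L; in-air after throw: [b4@6:L b1@7:R b2@8:L b3@12:L]
Beat 6 (L): throw ball4 h=5 -> lands@11:R; in-air after throw: [b1@7:R b2@8:L b4@11:R b3@12:L]
Beat 7 (R): throw ball1 h=2 -> lands@9:R; in-air after throw: [b2@8:L b1@9:R b4@11:R b3@12:L]
Beat 8 (L): throw ball2 h=2 -> lands@10:L; in-air after throw: [b1@9:R b2@10:L b4@11:R b3@12:L]
Beat 9 (R): throw ball1 h=7 -> lands@16:L; in-air after throw: [b2@10:L b4@11:R b3@12:L b1@16:L]
Beat 10 (L): throw ball2 h=5 -> lands@15:R; in-air after throw: [b4@11:R b3@12:L b2@15:R b1@16:L]
Beat 11 (R): throw ball4 h=2 -> lands@13:R; in-air after throw: [b3@12:L b4@13:R b2@15:R b1@16:L]
Beat 12 (L): throw ball3 h=2 -> lands@14:L; in-air after throw: [b4@13:R b3@14:L b2@15:R b1@16:L]
Ball 3: thrown@3 h=2 -> first land @5; rethrown@5 h=7 -> second land @12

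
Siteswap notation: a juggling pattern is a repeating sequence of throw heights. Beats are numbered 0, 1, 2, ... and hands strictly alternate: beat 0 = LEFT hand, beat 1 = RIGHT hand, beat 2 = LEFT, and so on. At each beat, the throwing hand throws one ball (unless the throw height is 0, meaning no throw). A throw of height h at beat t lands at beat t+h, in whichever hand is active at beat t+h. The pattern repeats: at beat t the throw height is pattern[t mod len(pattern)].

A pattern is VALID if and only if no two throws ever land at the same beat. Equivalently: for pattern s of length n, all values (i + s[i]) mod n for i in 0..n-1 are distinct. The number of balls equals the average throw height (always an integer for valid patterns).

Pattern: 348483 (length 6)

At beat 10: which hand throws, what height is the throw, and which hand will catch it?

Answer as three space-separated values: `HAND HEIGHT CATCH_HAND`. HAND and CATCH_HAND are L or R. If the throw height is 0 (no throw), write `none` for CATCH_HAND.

Beat 10: 10 mod 2 = 0, so hand = L
Throw height = pattern[10 mod 6] = pattern[4] = 8
Lands at beat 10+8=18, 18 mod 2 = 0, so catch hand = L

Answer: L 8 L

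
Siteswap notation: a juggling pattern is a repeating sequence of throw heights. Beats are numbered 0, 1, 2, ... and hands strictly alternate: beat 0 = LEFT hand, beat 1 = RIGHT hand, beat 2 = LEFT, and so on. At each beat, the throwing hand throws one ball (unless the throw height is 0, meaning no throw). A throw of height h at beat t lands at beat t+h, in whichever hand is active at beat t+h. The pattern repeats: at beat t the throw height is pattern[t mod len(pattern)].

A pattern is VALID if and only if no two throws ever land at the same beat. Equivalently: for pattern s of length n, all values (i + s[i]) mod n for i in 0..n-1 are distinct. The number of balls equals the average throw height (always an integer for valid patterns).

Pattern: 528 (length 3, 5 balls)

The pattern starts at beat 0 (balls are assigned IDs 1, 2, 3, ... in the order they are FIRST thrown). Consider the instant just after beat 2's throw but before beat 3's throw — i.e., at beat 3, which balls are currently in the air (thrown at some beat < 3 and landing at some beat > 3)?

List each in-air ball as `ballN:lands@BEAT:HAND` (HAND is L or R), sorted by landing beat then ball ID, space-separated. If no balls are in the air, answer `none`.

Answer: ball1:lands@5:R ball3:lands@10:L

Derivation:
Beat 0 (L): throw ball1 h=5 -> lands@5:R; in-air after throw: [b1@5:R]
Beat 1 (R): throw ball2 h=2 -> lands@3:R; in-air after throw: [b2@3:R b1@5:R]
Beat 2 (L): throw ball3 h=8 -> lands@10:L; in-air after throw: [b2@3:R b1@5:R b3@10:L]
Beat 3 (R): throw ball2 h=5 -> lands@8:L; in-air after throw: [b1@5:R b2@8:L b3@10:L]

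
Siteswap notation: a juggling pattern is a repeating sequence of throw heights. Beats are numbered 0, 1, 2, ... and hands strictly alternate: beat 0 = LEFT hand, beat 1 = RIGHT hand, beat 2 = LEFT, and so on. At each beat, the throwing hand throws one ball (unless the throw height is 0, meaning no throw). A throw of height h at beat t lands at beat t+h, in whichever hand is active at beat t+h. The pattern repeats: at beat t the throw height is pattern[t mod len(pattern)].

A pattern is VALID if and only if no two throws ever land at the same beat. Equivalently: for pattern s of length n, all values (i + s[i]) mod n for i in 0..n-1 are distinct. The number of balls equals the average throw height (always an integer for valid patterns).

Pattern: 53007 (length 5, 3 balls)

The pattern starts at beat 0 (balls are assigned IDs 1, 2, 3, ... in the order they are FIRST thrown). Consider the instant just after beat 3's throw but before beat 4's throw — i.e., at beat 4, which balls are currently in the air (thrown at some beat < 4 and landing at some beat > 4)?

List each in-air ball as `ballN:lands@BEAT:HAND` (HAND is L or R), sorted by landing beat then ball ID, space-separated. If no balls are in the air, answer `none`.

Answer: ball1:lands@5:R

Derivation:
Beat 0 (L): throw ball1 h=5 -> lands@5:R; in-air after throw: [b1@5:R]
Beat 1 (R): throw ball2 h=3 -> lands@4:L; in-air after throw: [b2@4:L b1@5:R]
Beat 4 (L): throw ball2 h=7 -> lands@11:R; in-air after throw: [b1@5:R b2@11:R]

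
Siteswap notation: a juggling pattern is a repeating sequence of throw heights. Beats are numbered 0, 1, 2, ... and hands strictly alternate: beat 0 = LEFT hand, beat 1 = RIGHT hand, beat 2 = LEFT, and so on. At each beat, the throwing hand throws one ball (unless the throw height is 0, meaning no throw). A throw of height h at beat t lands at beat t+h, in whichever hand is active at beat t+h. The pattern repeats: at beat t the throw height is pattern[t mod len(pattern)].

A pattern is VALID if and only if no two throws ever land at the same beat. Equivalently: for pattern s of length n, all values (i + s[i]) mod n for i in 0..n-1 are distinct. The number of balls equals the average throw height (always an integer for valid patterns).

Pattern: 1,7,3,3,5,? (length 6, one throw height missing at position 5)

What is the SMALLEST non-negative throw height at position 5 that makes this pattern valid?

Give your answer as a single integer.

Answer: 5

Derivation:
i=0: (0 + 1) mod 6 = 1
i=1: (1 + 7) mod 6 = 2
i=2: (2 + 3) mod 6 = 5
i=3: (3 + 3) mod 6 = 0
i=4: (4 + 5) mod 6 = 3
i=5: s[i]=? (unknown)
Known residues: [0, 1, 2, 3, 5]; need a permutation of 0..5, so missing residue r = 4
Need (5 + s) mod 6 = 4; smallest s = (4 - 5) mod 6 = 5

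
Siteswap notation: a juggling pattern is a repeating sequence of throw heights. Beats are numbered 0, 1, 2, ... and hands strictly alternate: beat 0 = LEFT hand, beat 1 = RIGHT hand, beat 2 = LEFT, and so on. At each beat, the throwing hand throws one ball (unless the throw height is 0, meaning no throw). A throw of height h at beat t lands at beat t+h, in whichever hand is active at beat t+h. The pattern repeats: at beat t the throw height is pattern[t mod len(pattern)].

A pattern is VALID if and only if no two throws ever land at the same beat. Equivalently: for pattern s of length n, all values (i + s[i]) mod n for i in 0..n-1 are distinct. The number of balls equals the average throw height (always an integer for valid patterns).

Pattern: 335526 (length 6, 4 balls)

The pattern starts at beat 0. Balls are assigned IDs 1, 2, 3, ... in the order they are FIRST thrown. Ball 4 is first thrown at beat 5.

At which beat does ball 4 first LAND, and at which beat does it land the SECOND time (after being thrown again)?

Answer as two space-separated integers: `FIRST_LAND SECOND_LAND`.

Answer: 11 17

Derivation:
Beat 0 (L): throw ball1 h=3 -> lands@3:R; in-air after throw: [b1@3:R]
Beat 1 (R): throw ball2 h=3 -> lands@4:L; in-air after throw: [b1@3:R b2@4:L]
Beat 2 (L): throw ball3 h=5 -> lands@7:R; in-air after throw: [b1@3:R b2@4:L b3@7:R]
Beat 3 (R): throw ball1 h=5 -> lands@8:L; in-air after throw: [b2@4:L b3@7:R b1@8:L]
Beat 4 (L): throw ball2 h=2 -> lands@6:L; in-air after throw: [b2@6:L b3@7:R b1@8:L]
Beat 5 (R): throw ball4 h=6 -> lands@11:R; in-air after throw: [b2@6:L b3@7:R b1@8:L b4@11:R]
Beat 6 (L): throw ball2 h=3 -> lands@9:R; in-air after throw: [b3@7:R b1@8:L b2@9:R b4@11:R]
Beat 7 (R): throw ball3 h=3 -> lands@10:L; in-air after throw: [b1@8:L b2@9:R b3@10:L b4@11:R]
Beat 8 (L): throw ball1 h=5 -> lands@13:R; in-air after throw: [b2@9:R b3@10:L b4@11:R b1@13:R]
Beat 9 (R): throw ball2 h=5 -> lands@14:L; in-air after throw: [b3@10:L b4@11:R b1@13:R b2@14:L]
Beat 10 (L): throw ball3 h=2 -> lands@12:L; in-air after throw: [b4@11:R b3@12:L b1@13:R b2@14:L]
Beat 11 (R): throw ball4 h=6 -> lands@17:R; in-air after throw: [b3@12:L b1@13:R b2@14:L b4@17:R]
Beat 12 (L): throw ball3 h=3 -> lands@15:R; in-air after throw: [b1@13:R b2@14:L b3@15:R b4@17:R]
Beat 13 (R): throw ball1 h=3 -> lands@16:L; in-air after throw: [b2@14:L b3@15:R b1@16:L b4@17:R]
Beat 14 (L): throw ball2 h=5 -> lands@19:R; in-air after throw: [b3@15:R b1@16:L b4@17:R b2@19:R]
Ball 4: thrown@5 h=6 -> first land @11; rethrown@11 h=6 -> second land @17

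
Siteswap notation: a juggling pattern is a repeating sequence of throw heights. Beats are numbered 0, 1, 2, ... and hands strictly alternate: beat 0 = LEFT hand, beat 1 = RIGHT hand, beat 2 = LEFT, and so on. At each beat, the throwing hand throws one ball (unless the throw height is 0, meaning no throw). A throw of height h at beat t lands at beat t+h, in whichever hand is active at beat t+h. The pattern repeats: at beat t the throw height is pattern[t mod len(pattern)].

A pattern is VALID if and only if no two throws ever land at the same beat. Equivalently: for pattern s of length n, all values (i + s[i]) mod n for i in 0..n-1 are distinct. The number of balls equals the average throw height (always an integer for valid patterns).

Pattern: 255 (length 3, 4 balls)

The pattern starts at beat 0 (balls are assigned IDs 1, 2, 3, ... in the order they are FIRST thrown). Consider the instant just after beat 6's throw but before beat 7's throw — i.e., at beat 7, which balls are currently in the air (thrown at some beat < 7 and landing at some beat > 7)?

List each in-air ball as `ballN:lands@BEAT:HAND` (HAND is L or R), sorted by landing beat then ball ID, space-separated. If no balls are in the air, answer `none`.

Answer: ball2:lands@8:L ball4:lands@9:R ball3:lands@10:L

Derivation:
Beat 0 (L): throw ball1 h=2 -> lands@2:L; in-air after throw: [b1@2:L]
Beat 1 (R): throw ball2 h=5 -> lands@6:L; in-air after throw: [b1@2:L b2@6:L]
Beat 2 (L): throw ball1 h=5 -> lands@7:R; in-air after throw: [b2@6:L b1@7:R]
Beat 3 (R): throw ball3 h=2 -> lands@5:R; in-air after throw: [b3@5:R b2@6:L b1@7:R]
Beat 4 (L): throw ball4 h=5 -> lands@9:R; in-air after throw: [b3@5:R b2@6:L b1@7:R b4@9:R]
Beat 5 (R): throw ball3 h=5 -> lands@10:L; in-air after throw: [b2@6:L b1@7:R b4@9:R b3@10:L]
Beat 6 (L): throw ball2 h=2 -> lands@8:L; in-air after throw: [b1@7:R b2@8:L b4@9:R b3@10:L]
Beat 7 (R): throw ball1 h=5 -> lands@12:L; in-air after throw: [b2@8:L b4@9:R b3@10:L b1@12:L]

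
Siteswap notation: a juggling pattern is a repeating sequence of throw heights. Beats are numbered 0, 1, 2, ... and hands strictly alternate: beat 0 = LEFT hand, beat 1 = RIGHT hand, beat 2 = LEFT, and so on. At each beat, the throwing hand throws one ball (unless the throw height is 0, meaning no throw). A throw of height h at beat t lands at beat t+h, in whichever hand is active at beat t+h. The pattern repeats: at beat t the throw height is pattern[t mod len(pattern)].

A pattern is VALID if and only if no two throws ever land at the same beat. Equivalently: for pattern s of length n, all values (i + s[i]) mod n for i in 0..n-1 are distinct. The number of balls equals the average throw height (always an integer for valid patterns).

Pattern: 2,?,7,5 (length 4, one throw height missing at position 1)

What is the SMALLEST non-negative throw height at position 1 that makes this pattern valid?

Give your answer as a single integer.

Answer: 2

Derivation:
i=0: (0 + 2) mod 4 = 2
i=1: s[i]=? (unknown)
i=2: (2 + 7) mod 4 = 1
i=3: (3 + 5) mod 4 = 0
Known residues: [0, 1, 2]; need a permutation of 0..3, so missing residue r = 3
Need (1 + s) mod 4 = 3; smallest s = (3 - 1) mod 4 = 2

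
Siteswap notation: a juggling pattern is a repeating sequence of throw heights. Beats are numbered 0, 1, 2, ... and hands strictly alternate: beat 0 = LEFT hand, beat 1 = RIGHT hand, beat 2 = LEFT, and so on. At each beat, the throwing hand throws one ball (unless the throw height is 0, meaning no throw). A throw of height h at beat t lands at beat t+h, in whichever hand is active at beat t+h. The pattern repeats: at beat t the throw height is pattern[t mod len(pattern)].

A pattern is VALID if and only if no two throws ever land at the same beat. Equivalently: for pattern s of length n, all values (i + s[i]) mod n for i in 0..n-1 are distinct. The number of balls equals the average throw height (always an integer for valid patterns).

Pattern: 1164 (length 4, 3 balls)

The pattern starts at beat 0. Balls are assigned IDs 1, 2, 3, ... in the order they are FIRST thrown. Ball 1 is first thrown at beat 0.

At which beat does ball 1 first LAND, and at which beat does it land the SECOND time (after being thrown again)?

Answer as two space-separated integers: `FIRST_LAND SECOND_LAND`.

Beat 0 (L): throw ball1 h=1 -> lands@1:R; in-air after throw: [b1@1:R]
Beat 1 (R): throw ball1 h=1 -> lands@2:L; in-air after throw: [b1@2:L]
Beat 2 (L): throw ball1 h=6 -> lands@8:L; in-air after throw: [b1@8:L]
Ball 1: thrown@0 h=1 -> first land @1; rethrown@1 h=1 -> second land @2

Answer: 1 2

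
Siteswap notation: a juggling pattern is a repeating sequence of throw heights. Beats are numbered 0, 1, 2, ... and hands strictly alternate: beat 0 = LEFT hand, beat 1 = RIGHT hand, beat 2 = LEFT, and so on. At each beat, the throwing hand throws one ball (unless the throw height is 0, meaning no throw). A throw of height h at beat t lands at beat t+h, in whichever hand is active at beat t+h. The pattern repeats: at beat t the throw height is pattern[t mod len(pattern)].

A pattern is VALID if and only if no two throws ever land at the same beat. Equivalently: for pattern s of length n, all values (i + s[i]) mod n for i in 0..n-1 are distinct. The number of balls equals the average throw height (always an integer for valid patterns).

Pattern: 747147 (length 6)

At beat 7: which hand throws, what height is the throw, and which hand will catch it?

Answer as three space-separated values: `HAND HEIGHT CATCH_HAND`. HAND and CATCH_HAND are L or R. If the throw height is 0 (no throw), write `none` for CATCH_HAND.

Answer: R 4 R

Derivation:
Beat 7: 7 mod 2 = 1, so hand = R
Throw height = pattern[7 mod 6] = pattern[1] = 4
Lands at beat 7+4=11, 11 mod 2 = 1, so catch hand = R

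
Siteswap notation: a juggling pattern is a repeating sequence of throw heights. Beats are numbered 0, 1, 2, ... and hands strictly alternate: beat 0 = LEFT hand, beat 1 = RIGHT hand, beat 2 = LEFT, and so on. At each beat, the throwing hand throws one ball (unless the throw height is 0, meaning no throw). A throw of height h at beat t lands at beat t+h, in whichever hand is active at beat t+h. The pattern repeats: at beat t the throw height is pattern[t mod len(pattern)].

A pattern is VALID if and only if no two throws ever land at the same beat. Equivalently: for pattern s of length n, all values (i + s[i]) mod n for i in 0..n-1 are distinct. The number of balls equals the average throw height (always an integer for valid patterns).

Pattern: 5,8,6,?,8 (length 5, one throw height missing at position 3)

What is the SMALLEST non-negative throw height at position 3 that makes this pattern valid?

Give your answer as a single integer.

Answer: 3

Derivation:
i=0: (0 + 5) mod 5 = 0
i=1: (1 + 8) mod 5 = 4
i=2: (2 + 6) mod 5 = 3
i=3: s[i]=? (unknown)
i=4: (4 + 8) mod 5 = 2
Known residues: [0, 2, 3, 4]; need a permutation of 0..4, so missing residue r = 1
Need (3 + s) mod 5 = 1; smallest s = (1 - 3) mod 5 = 3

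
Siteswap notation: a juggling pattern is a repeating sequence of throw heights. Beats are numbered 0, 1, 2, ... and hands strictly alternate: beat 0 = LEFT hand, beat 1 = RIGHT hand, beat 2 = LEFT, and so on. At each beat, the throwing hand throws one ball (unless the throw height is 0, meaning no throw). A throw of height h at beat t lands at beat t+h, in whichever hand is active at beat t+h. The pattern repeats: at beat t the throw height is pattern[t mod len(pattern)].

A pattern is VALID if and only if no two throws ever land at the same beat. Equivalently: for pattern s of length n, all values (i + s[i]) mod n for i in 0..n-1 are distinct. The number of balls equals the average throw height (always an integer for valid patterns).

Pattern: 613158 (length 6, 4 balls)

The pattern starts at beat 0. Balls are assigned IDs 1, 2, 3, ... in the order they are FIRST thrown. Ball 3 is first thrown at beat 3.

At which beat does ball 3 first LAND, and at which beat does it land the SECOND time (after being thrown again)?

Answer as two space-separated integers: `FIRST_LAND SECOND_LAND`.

Answer: 4 9

Derivation:
Beat 0 (L): throw ball1 h=6 -> lands@6:L; in-air after throw: [b1@6:L]
Beat 1 (R): throw ball2 h=1 -> lands@2:L; in-air after throw: [b2@2:L b1@6:L]
Beat 2 (L): throw ball2 h=3 -> lands@5:R; in-air after throw: [b2@5:R b1@6:L]
Beat 3 (R): throw ball3 h=1 -> lands@4:L; in-air after throw: [b3@4:L b2@5:R b1@6:L]
Beat 4 (L): throw ball3 h=5 -> lands@9:R; in-air after throw: [b2@5:R b1@6:L b3@9:R]
Beat 5 (R): throw ball2 h=8 -> lands@13:R; in-air after throw: [b1@6:L b3@9:R b2@13:R]
Beat 6 (L): throw ball1 h=6 -> lands@12:L; in-air after throw: [b3@9:R b1@12:L b2@13:R]
Beat 7 (R): throw ball4 h=1 -> lands@8:L; in-air after throw: [b4@8:L b3@9:R b1@12:L b2@13:R]
Beat 8 (L): throw ball4 h=3 -> lands@11:R; in-air after throw: [b3@9:R b4@11:R b1@12:L b2@13:R]
Beat 9 (R): throw ball3 h=1 -> lands@10:L; in-air after throw: [b3@10:L b4@11:R b1@12:L b2@13:R]
Ball 3: thrown@3 h=1 -> first land @4; rethrown@4 h=5 -> second land @9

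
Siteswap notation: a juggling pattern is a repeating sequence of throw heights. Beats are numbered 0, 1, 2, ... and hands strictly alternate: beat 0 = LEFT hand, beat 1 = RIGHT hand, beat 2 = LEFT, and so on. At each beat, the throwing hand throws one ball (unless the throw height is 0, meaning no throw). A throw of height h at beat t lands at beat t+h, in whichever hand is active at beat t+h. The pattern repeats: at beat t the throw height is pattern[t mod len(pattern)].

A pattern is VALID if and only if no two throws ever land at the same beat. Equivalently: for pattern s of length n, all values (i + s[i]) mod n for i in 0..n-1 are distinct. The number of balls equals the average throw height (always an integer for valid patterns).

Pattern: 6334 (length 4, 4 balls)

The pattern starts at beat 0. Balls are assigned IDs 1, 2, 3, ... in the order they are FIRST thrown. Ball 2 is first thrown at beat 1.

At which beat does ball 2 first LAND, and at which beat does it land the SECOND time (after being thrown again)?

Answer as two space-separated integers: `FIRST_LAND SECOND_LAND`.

Answer: 4 10

Derivation:
Beat 0 (L): throw ball1 h=6 -> lands@6:L; in-air after throw: [b1@6:L]
Beat 1 (R): throw ball2 h=3 -> lands@4:L; in-air after throw: [b2@4:L b1@6:L]
Beat 2 (L): throw ball3 h=3 -> lands@5:R; in-air after throw: [b2@4:L b3@5:R b1@6:L]
Beat 3 (R): throw ball4 h=4 -> lands@7:R; in-air after throw: [b2@4:L b3@5:R b1@6:L b4@7:R]
Beat 4 (L): throw ball2 h=6 -> lands@10:L; in-air after throw: [b3@5:R b1@6:L b4@7:R b2@10:L]
Beat 5 (R): throw ball3 h=3 -> lands@8:L; in-air after throw: [b1@6:L b4@7:R b3@8:L b2@10:L]
Beat 6 (L): throw ball1 h=3 -> lands@9:R; in-air after throw: [b4@7:R b3@8:L b1@9:R b2@10:L]
Beat 7 (R): throw ball4 h=4 -> lands@11:R; in-air after throw: [b3@8:L b1@9:R b2@10:L b4@11:R]
Beat 8 (L): throw ball3 h=6 -> lands@14:L; in-air after throw: [b1@9:R b2@10:L b4@11:R b3@14:L]
Beat 9 (R): throw ball1 h=3 -> lands@12:L; in-air after throw: [b2@10:L b4@11:R b1@12:L b3@14:L]
Beat 10 (L): throw ball2 h=3 -> lands@13:R; in-air after throw: [b4@11:R b1@12:L b2@13:R b3@14:L]
Ball 2: thrown@1 h=3 -> first land @4; rethrown@4 h=6 -> second land @10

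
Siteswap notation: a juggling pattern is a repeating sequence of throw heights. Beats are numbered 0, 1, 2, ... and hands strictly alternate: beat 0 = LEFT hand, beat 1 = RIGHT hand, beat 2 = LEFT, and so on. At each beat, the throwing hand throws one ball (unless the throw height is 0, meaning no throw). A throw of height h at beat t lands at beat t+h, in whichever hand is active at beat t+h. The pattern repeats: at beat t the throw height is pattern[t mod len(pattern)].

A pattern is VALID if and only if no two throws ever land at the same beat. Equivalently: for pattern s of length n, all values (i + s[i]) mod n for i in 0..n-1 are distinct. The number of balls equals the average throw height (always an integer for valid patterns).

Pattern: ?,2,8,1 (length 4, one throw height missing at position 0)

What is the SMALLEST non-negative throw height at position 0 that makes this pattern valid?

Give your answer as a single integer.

i=0: s[i]=? (unknown)
i=1: (1 + 2) mod 4 = 3
i=2: (2 + 8) mod 4 = 2
i=3: (3 + 1) mod 4 = 0
Known residues: [0, 2, 3]; need a permutation of 0..3, so missing residue r = 1
Need (0 + s) mod 4 = 1; smallest s = (1 - 0) mod 4 = 1

Answer: 1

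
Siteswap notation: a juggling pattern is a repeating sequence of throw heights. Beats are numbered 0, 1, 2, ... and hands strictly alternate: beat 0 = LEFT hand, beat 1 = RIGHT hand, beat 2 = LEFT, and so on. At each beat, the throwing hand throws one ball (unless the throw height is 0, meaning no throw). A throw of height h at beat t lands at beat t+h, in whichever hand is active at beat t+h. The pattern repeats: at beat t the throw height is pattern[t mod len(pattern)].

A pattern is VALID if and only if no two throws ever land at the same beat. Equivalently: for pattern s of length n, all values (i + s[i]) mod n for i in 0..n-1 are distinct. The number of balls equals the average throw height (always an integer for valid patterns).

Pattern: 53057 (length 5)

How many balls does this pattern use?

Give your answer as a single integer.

Pattern = [5, 3, 0, 5, 7], length n = 5
  position 0: throw height = 5, running sum = 5
  position 1: throw height = 3, running sum = 8
  position 2: throw height = 0, running sum = 8
  position 3: throw height = 5, running sum = 13
  position 4: throw height = 7, running sum = 20
Total sum = 20; balls = sum / n = 20 / 5 = 4

Answer: 4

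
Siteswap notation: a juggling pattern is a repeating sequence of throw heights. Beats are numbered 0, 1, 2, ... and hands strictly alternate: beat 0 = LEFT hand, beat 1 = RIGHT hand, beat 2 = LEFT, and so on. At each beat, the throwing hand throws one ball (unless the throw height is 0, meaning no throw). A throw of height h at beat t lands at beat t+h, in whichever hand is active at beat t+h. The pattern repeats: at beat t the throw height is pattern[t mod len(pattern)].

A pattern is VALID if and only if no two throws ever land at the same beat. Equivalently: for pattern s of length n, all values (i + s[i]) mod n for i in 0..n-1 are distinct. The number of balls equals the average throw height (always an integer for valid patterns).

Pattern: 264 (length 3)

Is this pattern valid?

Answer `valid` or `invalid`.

i=0: (i + s[i]) mod n = (0 + 2) mod 3 = 2
i=1: (i + s[i]) mod n = (1 + 6) mod 3 = 1
i=2: (i + s[i]) mod n = (2 + 4) mod 3 = 0
Residues: [2, 1, 0], distinct: True

Answer: valid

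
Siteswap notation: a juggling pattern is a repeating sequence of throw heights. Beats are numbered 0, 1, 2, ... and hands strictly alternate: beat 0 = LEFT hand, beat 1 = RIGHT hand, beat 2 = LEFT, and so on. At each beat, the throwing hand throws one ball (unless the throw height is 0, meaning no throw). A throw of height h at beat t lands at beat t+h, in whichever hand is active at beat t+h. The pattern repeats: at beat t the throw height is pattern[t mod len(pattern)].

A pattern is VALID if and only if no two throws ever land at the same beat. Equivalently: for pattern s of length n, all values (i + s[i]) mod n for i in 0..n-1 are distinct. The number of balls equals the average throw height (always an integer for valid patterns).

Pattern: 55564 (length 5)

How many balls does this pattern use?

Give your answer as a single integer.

Answer: 5

Derivation:
Pattern = [5, 5, 5, 6, 4], length n = 5
  position 0: throw height = 5, running sum = 5
  position 1: throw height = 5, running sum = 10
  position 2: throw height = 5, running sum = 15
  position 3: throw height = 6, running sum = 21
  position 4: throw height = 4, running sum = 25
Total sum = 25; balls = sum / n = 25 / 5 = 5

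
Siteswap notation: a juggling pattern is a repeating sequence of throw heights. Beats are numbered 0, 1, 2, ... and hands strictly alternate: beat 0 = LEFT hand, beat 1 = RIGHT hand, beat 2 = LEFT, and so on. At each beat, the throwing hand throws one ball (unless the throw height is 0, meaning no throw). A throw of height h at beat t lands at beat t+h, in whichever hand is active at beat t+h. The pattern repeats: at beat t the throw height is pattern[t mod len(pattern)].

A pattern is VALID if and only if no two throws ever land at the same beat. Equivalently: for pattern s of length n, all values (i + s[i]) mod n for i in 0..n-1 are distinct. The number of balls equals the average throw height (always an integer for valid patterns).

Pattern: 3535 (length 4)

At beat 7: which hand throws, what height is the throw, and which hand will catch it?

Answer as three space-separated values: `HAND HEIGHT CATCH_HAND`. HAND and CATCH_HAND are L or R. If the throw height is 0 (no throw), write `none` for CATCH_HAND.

Answer: R 5 L

Derivation:
Beat 7: 7 mod 2 = 1, so hand = R
Throw height = pattern[7 mod 4] = pattern[3] = 5
Lands at beat 7+5=12, 12 mod 2 = 0, so catch hand = L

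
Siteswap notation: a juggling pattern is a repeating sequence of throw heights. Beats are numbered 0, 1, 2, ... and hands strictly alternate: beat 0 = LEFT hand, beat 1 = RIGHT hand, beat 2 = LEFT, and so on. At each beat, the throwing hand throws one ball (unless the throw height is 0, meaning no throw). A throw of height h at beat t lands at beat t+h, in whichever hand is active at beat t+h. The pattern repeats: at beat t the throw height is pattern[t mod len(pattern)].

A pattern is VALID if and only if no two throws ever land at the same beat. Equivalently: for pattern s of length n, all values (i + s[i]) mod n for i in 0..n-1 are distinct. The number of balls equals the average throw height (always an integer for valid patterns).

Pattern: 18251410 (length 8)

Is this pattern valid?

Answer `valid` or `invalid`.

i=0: (i + s[i]) mod n = (0 + 1) mod 8 = 1
i=1: (i + s[i]) mod n = (1 + 8) mod 8 = 1
i=2: (i + s[i]) mod n = (2 + 2) mod 8 = 4
i=3: (i + s[i]) mod n = (3 + 5) mod 8 = 0
i=4: (i + s[i]) mod n = (4 + 1) mod 8 = 5
i=5: (i + s[i]) mod n = (5 + 4) mod 8 = 1
i=6: (i + s[i]) mod n = (6 + 1) mod 8 = 7
i=7: (i + s[i]) mod n = (7 + 0) mod 8 = 7
Residues: [1, 1, 4, 0, 5, 1, 7, 7], distinct: False

Answer: invalid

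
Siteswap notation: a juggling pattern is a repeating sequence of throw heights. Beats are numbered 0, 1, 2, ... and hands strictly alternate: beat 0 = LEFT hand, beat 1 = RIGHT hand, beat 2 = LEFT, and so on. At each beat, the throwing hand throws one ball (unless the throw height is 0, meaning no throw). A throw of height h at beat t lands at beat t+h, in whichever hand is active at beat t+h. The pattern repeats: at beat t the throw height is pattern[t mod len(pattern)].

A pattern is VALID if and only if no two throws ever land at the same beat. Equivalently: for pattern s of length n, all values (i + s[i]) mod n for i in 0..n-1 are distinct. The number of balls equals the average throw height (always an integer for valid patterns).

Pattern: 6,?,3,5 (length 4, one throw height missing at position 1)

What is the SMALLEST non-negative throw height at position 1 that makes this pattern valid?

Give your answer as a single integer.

i=0: (0 + 6) mod 4 = 2
i=1: s[i]=? (unknown)
i=2: (2 + 3) mod 4 = 1
i=3: (3 + 5) mod 4 = 0
Known residues: [0, 1, 2]; need a permutation of 0..3, so missing residue r = 3
Need (1 + s) mod 4 = 3; smallest s = (3 - 1) mod 4 = 2

Answer: 2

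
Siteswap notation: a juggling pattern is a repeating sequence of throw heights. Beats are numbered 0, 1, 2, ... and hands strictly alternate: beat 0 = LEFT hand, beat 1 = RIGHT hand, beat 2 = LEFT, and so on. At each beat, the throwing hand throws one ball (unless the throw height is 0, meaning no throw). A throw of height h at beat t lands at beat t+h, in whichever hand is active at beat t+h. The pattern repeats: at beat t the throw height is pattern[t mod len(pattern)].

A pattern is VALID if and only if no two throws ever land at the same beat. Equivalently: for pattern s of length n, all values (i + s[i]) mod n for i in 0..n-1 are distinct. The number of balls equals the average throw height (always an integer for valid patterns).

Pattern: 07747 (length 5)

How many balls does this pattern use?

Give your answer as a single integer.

Answer: 5

Derivation:
Pattern = [0, 7, 7, 4, 7], length n = 5
  position 0: throw height = 0, running sum = 0
  position 1: throw height = 7, running sum = 7
  position 2: throw height = 7, running sum = 14
  position 3: throw height = 4, running sum = 18
  position 4: throw height = 7, running sum = 25
Total sum = 25; balls = sum / n = 25 / 5 = 5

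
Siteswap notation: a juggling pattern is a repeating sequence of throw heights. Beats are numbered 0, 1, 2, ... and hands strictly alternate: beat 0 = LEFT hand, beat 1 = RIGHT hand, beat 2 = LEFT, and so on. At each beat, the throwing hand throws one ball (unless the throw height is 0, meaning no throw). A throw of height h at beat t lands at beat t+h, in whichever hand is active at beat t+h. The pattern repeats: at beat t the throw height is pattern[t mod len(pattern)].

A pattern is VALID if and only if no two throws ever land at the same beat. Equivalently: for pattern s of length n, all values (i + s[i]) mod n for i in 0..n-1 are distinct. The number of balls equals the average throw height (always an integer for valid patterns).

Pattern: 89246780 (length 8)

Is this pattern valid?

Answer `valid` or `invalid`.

Answer: invalid

Derivation:
i=0: (i + s[i]) mod n = (0 + 8) mod 8 = 0
i=1: (i + s[i]) mod n = (1 + 9) mod 8 = 2
i=2: (i + s[i]) mod n = (2 + 2) mod 8 = 4
i=3: (i + s[i]) mod n = (3 + 4) mod 8 = 7
i=4: (i + s[i]) mod n = (4 + 6) mod 8 = 2
i=5: (i + s[i]) mod n = (5 + 7) mod 8 = 4
i=6: (i + s[i]) mod n = (6 + 8) mod 8 = 6
i=7: (i + s[i]) mod n = (7 + 0) mod 8 = 7
Residues: [0, 2, 4, 7, 2, 4, 6, 7], distinct: False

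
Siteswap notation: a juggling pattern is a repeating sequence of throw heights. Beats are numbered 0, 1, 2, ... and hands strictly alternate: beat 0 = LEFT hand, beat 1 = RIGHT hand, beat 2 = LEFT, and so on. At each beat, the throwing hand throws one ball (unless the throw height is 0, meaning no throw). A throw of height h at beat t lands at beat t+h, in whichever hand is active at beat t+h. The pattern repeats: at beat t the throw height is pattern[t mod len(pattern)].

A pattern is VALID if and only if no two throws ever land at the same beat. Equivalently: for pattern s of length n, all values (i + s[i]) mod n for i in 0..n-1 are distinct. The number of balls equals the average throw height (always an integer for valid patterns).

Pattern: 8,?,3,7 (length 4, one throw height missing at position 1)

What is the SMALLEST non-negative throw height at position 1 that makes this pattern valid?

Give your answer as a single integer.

Answer: 2

Derivation:
i=0: (0 + 8) mod 4 = 0
i=1: s[i]=? (unknown)
i=2: (2 + 3) mod 4 = 1
i=3: (3 + 7) mod 4 = 2
Known residues: [0, 1, 2]; need a permutation of 0..3, so missing residue r = 3
Need (1 + s) mod 4 = 3; smallest s = (3 - 1) mod 4 = 2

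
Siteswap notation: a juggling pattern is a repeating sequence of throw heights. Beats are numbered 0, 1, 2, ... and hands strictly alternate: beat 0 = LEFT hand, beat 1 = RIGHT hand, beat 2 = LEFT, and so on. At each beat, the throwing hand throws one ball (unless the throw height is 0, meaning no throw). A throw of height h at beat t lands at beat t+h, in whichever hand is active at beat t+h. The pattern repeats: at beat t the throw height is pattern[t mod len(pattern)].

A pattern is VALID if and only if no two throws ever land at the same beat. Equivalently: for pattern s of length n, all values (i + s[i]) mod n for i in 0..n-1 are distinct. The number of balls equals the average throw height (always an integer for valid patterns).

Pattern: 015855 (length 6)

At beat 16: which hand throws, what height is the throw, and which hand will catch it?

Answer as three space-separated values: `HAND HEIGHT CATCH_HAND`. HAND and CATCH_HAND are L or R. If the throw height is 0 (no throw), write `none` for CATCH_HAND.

Answer: L 5 R

Derivation:
Beat 16: 16 mod 2 = 0, so hand = L
Throw height = pattern[16 mod 6] = pattern[4] = 5
Lands at beat 16+5=21, 21 mod 2 = 1, so catch hand = R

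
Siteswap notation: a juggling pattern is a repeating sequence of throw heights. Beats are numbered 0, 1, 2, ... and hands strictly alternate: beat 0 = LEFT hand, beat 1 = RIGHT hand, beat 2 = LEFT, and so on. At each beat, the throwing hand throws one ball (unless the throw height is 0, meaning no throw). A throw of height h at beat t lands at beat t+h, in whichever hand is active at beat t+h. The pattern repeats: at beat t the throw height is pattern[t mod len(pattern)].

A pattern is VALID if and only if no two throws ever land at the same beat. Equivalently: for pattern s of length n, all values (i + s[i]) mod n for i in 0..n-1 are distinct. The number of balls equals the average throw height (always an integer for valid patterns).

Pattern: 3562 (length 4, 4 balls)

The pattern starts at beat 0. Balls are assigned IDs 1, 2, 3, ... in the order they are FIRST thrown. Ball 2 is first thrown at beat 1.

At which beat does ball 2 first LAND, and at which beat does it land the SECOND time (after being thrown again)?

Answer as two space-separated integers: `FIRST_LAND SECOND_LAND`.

Beat 0 (L): throw ball1 h=3 -> lands@3:R; in-air after throw: [b1@3:R]
Beat 1 (R): throw ball2 h=5 -> lands@6:L; in-air after throw: [b1@3:R b2@6:L]
Beat 2 (L): throw ball3 h=6 -> lands@8:L; in-air after throw: [b1@3:R b2@6:L b3@8:L]
Beat 3 (R): throw ball1 h=2 -> lands@5:R; in-air after throw: [b1@5:R b2@6:L b3@8:L]
Beat 4 (L): throw ball4 h=3 -> lands@7:R; in-air after throw: [b1@5:R b2@6:L b4@7:R b3@8:L]
Beat 5 (R): throw ball1 h=5 -> lands@10:L; in-air after throw: [b2@6:L b4@7:R b3@8:L b1@10:L]
Beat 6 (L): throw ball2 h=6 -> lands@12:L; in-air after throw: [b4@7:R b3@8:L b1@10:L b2@12:L]
Beat 7 (R): throw ball4 h=2 -> lands@9:R; in-air after throw: [b3@8:L b4@9:R b1@10:L b2@12:L]
Beat 8 (L): throw ball3 h=3 -> lands@11:R; in-air after throw: [b4@9:R b1@10:L b3@11:R b2@12:L]
Beat 9 (R): throw ball4 h=5 -> lands@14:L; in-air after throw: [b1@10:L b3@11:R b2@12:L b4@14:L]
Beat 10 (L): throw ball1 h=6 -> lands@16:L; in-air after throw: [b3@11:R b2@12:L b4@14:L b1@16:L]
Beat 11 (R): throw ball3 h=2 -> lands@13:R; in-air after throw: [b2@12:L b3@13:R b4@14:L b1@16:L]
Beat 12 (L): throw ball2 h=3 -> lands@15:R; in-air after throw: [b3@13:R b4@14:L b2@15:R b1@16:L]
Ball 2: thrown@1 h=5 -> first land @6; rethrown@6 h=6 -> second land @12

Answer: 6 12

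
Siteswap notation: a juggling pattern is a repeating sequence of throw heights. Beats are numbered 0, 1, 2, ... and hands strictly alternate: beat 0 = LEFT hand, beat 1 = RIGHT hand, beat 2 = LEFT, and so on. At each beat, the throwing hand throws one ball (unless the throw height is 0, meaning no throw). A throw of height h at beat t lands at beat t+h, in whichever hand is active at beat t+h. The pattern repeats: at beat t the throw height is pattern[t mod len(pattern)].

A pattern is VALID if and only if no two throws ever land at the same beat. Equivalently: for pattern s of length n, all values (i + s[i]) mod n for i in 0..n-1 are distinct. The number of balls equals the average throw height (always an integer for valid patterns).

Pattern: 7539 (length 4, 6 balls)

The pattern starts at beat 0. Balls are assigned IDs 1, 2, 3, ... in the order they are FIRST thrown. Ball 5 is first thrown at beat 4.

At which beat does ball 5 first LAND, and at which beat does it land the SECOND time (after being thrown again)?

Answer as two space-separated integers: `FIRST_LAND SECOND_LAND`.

Beat 0 (L): throw ball1 h=7 -> lands@7:R; in-air after throw: [b1@7:R]
Beat 1 (R): throw ball2 h=5 -> lands@6:L; in-air after throw: [b2@6:L b1@7:R]
Beat 2 (L): throw ball3 h=3 -> lands@5:R; in-air after throw: [b3@5:R b2@6:L b1@7:R]
Beat 3 (R): throw ball4 h=9 -> lands@12:L; in-air after throw: [b3@5:R b2@6:L b1@7:R b4@12:L]
Beat 4 (L): throw ball5 h=7 -> lands@11:R; in-air after throw: [b3@5:R b2@6:L b1@7:R b5@11:R b4@12:L]
Beat 5 (R): throw ball3 h=5 -> lands@10:L; in-air after throw: [b2@6:L b1@7:R b3@10:L b5@11:R b4@12:L]
Beat 6 (L): throw ball2 h=3 -> lands@9:R; in-air after throw: [b1@7:R b2@9:R b3@10:L b5@11:R b4@12:L]
Beat 7 (R): throw ball1 h=9 -> lands@16:L; in-air after throw: [b2@9:R b3@10:L b5@11:R b4@12:L b1@16:L]
Beat 8 (L): throw ball6 h=7 -> lands@15:R; in-air after throw: [b2@9:R b3@10:L b5@11:R b4@12:L b6@15:R b1@16:L]
Beat 9 (R): throw ball2 h=5 -> lands@14:L; in-air after throw: [b3@10:L b5@11:R b4@12:L b2@14:L b6@15:R b1@16:L]
Beat 10 (L): throw ball3 h=3 -> lands@13:R; in-air after throw: [b5@11:R b4@12:L b3@13:R b2@14:L b6@15:R b1@16:L]
Beat 11 (R): throw ball5 h=9 -> lands@20:L; in-air after throw: [b4@12:L b3@13:R b2@14:L b6@15:R b1@16:L b5@20:L]
Beat 12 (L): throw ball4 h=7 -> lands@19:R; in-air after throw: [b3@13:R b2@14:L b6@15:R b1@16:L b4@19:R b5@20:L]
Beat 13 (R): throw ball3 h=5 -> lands@18:L; in-air after throw: [b2@14:L b6@15:R b1@16:L b3@18:L b4@19:R b5@20:L]
Beat 14 (L): throw ball2 h=3 -> lands@17:R; in-air after throw: [b6@15:R b1@16:L b2@17:R b3@18:L b4@19:R b5@20:L]
Beat 15 (R): throw ball6 h=9 -> lands@24:L; in-air after throw: [b1@16:L b2@17:R b3@18:L b4@19:R b5@20:L b6@24:L]
Beat 16 (L): throw ball1 h=7 -> lands@23:R; in-air after throw: [b2@17:R b3@18:L b4@19:R b5@20:L b1@23:R b6@24:L]
Beat 17 (R): throw ball2 h=5 -> lands@22:L; in-air after throw: [b3@18:L b4@19:R b5@20:L b2@22:L b1@23:R b6@24:L]
Beat 18 (L): throw ball3 h=3 -> lands@21:R; in-air after throw: [b4@19:R b5@20:L b3@21:R b2@22:L b1@23:R b6@24:L]
Beat 19 (R): throw ball4 h=9 -> lands@28:L; in-air after throw: [b5@20:L b3@21:R b2@22:L b1@23:R b6@24:L b4@28:L]
Beat 20 (L): throw ball5 h=7 -> lands@27:R; in-air after throw: [b3@21:R b2@22:L b1@23:R b6@24:L b5@27:R b4@28:L]
Ball 5: thrown@4 h=7 -> first land @11; rethrown@11 h=9 -> second land @20

Answer: 11 20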